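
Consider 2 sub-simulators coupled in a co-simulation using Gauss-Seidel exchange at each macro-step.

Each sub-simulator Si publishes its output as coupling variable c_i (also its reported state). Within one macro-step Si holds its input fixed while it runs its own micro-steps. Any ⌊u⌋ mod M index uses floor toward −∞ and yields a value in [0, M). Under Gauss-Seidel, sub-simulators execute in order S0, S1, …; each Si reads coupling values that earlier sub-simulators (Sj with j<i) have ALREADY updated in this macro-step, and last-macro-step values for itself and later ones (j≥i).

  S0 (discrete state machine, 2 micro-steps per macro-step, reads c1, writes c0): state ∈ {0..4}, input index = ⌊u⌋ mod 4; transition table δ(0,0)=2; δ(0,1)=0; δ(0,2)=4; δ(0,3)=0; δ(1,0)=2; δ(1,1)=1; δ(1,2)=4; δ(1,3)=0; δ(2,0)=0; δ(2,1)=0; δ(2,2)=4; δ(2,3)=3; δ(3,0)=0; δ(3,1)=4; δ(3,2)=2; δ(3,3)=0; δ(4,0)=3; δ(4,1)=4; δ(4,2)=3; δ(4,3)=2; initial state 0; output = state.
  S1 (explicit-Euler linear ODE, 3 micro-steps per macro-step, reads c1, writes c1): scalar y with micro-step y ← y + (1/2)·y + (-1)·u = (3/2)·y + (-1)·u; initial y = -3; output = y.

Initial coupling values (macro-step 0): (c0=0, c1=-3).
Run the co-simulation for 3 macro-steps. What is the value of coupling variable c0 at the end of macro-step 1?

macro 1: S0 reads c1=-3 → after 2×micro: 0; S1 reads c1=-3 → after 3×micro: 33/8 ⇒ (c0=0, c1=33/8)
macro 2: S0 reads c1=33/8 → after 2×micro: 0; S1 reads c1=33/8 → after 3×micro: -363/64 ⇒ (c0=0, c1=-363/64)
macro 3: S0 reads c1=-363/64 → after 2×micro: 3; S1 reads c1=-363/64 → after 3×micro: 3993/512 ⇒ (c0=3, c1=3993/512)

c0 at macro-step 1 = 0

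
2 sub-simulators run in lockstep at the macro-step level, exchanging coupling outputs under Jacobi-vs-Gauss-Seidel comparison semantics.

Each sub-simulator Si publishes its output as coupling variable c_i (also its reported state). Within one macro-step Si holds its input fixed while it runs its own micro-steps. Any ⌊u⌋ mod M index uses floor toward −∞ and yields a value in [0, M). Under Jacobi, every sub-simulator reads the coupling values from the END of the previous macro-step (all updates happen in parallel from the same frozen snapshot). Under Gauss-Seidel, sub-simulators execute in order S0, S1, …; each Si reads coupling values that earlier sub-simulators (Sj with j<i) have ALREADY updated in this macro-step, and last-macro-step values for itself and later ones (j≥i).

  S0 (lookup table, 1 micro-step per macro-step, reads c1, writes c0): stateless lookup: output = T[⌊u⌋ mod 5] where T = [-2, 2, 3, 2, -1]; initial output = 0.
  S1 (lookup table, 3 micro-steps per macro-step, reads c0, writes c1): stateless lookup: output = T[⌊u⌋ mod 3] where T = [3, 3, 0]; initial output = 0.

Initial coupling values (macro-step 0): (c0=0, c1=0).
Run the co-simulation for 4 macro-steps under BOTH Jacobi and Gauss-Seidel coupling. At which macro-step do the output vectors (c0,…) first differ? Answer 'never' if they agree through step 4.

[Jacobi] macro 1: S0 reads c1=0 → after 1×micro: -2; S1 reads c0=0 → after 3×micro: 3 ⇒ (c0=-2, c1=3)
[Jacobi] macro 2: S0 reads c1=3 → after 1×micro: 2; S1 reads c0=-2 → after 3×micro: 3 ⇒ (c0=2, c1=3)
[Jacobi] macro 3: S0 reads c1=3 → after 1×micro: 2; S1 reads c0=2 → after 3×micro: 0 ⇒ (c0=2, c1=0)
[Jacobi] macro 4: S0 reads c1=0 → after 1×micro: -2; S1 reads c0=2 → after 3×micro: 0 ⇒ (c0=-2, c1=0)
[Gauss-Seidel] macro 1: S0 reads c1=0 → after 1×micro: -2; S1 reads c0=-2 → after 3×micro: 3 ⇒ (c0=-2, c1=3)
[Gauss-Seidel] macro 2: S0 reads c1=3 → after 1×micro: 2; S1 reads c0=2 → after 3×micro: 0 ⇒ (c0=2, c1=0)
[Gauss-Seidel] macro 3: S0 reads c1=0 → after 1×micro: -2; S1 reads c0=-2 → after 3×micro: 3 ⇒ (c0=-2, c1=3)
[Gauss-Seidel] macro 4: S0 reads c1=3 → after 1×micro: 2; S1 reads c0=2 → after 3×micro: 0 ⇒ (c0=2, c1=0)

first divergence at macro-step: 2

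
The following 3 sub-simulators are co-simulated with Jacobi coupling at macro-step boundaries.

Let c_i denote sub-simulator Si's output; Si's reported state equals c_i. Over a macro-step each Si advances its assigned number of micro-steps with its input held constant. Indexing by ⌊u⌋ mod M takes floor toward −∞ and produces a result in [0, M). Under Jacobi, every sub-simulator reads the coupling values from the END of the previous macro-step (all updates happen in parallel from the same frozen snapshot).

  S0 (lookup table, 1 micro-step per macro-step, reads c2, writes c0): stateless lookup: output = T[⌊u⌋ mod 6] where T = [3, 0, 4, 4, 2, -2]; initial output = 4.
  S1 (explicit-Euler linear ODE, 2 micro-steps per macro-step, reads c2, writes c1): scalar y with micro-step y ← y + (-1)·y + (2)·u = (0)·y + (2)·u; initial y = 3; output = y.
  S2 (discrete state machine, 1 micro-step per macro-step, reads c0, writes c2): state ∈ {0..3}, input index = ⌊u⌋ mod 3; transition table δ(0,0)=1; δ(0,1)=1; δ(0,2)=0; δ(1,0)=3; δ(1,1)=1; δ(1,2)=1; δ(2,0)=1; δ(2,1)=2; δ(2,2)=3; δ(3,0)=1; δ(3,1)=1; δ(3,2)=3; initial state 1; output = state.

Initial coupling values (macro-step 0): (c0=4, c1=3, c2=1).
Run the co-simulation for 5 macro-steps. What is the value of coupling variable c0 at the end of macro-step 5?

c0 at macro-step 5 = 0

macro 1: S0 reads c2=1 → after 1×micro: 0; S1 reads c2=1 → after 2×micro: 2; S2 reads c0=4 → after 1×micro: 1 ⇒ (c0=0, c1=2, c2=1)
macro 2: S0 reads c2=1 → after 1×micro: 0; S1 reads c2=1 → after 2×micro: 2; S2 reads c0=0 → after 1×micro: 3 ⇒ (c0=0, c1=2, c2=3)
macro 3: S0 reads c2=3 → after 1×micro: 4; S1 reads c2=3 → after 2×micro: 6; S2 reads c0=0 → after 1×micro: 1 ⇒ (c0=4, c1=6, c2=1)
macro 4: S0 reads c2=1 → after 1×micro: 0; S1 reads c2=1 → after 2×micro: 2; S2 reads c0=4 → after 1×micro: 1 ⇒ (c0=0, c1=2, c2=1)
macro 5: S0 reads c2=1 → after 1×micro: 0; S1 reads c2=1 → after 2×micro: 2; S2 reads c0=0 → after 1×micro: 3 ⇒ (c0=0, c1=2, c2=3)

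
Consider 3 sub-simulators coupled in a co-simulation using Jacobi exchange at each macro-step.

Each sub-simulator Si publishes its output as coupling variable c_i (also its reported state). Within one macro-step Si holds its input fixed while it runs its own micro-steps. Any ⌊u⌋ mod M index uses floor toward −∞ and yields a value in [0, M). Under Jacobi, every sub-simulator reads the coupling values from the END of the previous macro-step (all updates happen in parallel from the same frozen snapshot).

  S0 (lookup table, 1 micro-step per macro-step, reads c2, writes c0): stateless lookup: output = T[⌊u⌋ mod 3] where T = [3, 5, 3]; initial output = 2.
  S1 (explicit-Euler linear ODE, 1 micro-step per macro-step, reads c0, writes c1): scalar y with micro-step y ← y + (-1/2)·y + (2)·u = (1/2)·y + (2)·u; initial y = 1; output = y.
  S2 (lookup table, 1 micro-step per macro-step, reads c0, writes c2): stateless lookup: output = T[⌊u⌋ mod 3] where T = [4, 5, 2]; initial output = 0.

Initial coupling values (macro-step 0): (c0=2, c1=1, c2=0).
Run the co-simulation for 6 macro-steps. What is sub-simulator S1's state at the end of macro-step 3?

macro 1: S0 reads c2=0 → after 1×micro: 3; S1 reads c0=2 → after 1×micro: 9/2; S2 reads c0=2 → after 1×micro: 2 ⇒ (c0=3, c1=9/2, c2=2)
macro 2: S0 reads c2=2 → after 1×micro: 3; S1 reads c0=3 → after 1×micro: 33/4; S2 reads c0=3 → after 1×micro: 4 ⇒ (c0=3, c1=33/4, c2=4)
macro 3: S0 reads c2=4 → after 1×micro: 5; S1 reads c0=3 → after 1×micro: 81/8; S2 reads c0=3 → after 1×micro: 4 ⇒ (c0=5, c1=81/8, c2=4)
macro 4: S0 reads c2=4 → after 1×micro: 5; S1 reads c0=5 → after 1×micro: 241/16; S2 reads c0=5 → after 1×micro: 2 ⇒ (c0=5, c1=241/16, c2=2)
macro 5: S0 reads c2=2 → after 1×micro: 3; S1 reads c0=5 → after 1×micro: 561/32; S2 reads c0=5 → after 1×micro: 2 ⇒ (c0=3, c1=561/32, c2=2)
macro 6: S0 reads c2=2 → after 1×micro: 3; S1 reads c0=3 → after 1×micro: 945/64; S2 reads c0=3 → after 1×micro: 4 ⇒ (c0=3, c1=945/64, c2=4)

S1 state at macro-step 3 = 81/8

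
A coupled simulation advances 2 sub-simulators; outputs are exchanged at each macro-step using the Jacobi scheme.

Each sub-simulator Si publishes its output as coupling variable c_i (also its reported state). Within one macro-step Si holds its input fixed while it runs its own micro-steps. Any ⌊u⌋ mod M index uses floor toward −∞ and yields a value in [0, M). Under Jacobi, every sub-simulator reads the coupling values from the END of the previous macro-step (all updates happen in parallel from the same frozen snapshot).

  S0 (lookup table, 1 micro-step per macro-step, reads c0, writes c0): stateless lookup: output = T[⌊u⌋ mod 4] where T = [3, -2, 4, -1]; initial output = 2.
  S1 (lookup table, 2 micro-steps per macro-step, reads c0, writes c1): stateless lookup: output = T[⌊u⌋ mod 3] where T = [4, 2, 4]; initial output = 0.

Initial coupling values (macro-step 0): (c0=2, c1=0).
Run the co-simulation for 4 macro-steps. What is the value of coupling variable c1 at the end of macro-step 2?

macro 1: S0 reads c0=2 → after 1×micro: 4; S1 reads c0=2 → after 2×micro: 4 ⇒ (c0=4, c1=4)
macro 2: S0 reads c0=4 → after 1×micro: 3; S1 reads c0=4 → after 2×micro: 2 ⇒ (c0=3, c1=2)
macro 3: S0 reads c0=3 → after 1×micro: -1; S1 reads c0=3 → after 2×micro: 4 ⇒ (c0=-1, c1=4)
macro 4: S0 reads c0=-1 → after 1×micro: -1; S1 reads c0=-1 → after 2×micro: 4 ⇒ (c0=-1, c1=4)

c1 at macro-step 2 = 2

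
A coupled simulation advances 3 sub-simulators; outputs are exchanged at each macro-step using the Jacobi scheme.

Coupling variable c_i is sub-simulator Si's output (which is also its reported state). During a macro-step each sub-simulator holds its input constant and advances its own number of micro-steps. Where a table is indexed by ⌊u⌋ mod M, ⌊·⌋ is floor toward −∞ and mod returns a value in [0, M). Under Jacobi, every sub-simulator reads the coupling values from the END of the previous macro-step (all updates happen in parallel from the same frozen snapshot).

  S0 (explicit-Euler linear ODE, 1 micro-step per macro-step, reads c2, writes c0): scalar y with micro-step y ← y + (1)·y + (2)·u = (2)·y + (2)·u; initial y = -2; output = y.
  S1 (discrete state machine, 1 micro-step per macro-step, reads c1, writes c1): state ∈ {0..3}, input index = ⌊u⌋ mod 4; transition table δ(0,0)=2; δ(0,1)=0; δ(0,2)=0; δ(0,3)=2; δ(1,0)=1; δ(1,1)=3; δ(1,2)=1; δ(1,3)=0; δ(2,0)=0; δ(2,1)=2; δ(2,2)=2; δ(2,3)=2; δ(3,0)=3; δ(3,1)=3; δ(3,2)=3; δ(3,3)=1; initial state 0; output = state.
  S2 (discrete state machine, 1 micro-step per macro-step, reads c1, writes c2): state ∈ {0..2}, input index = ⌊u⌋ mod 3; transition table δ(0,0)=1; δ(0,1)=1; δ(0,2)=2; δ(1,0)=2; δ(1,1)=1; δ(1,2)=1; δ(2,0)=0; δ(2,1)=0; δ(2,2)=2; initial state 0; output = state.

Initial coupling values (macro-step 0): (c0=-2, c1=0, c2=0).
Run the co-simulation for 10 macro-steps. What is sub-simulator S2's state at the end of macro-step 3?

S2 state at macro-step 3 = 1

macro 1: S0 reads c2=0 → after 1×micro: -4; S1 reads c1=0 → after 1×micro: 2; S2 reads c1=0 → after 1×micro: 1 ⇒ (c0=-4, c1=2, c2=1)
macro 2: S0 reads c2=1 → after 1×micro: -6; S1 reads c1=2 → after 1×micro: 2; S2 reads c1=2 → after 1×micro: 1 ⇒ (c0=-6, c1=2, c2=1)
macro 3: S0 reads c2=1 → after 1×micro: -10; S1 reads c1=2 → after 1×micro: 2; S2 reads c1=2 → after 1×micro: 1 ⇒ (c0=-10, c1=2, c2=1)
macro 4: S0 reads c2=1 → after 1×micro: -18; S1 reads c1=2 → after 1×micro: 2; S2 reads c1=2 → after 1×micro: 1 ⇒ (c0=-18, c1=2, c2=1)
macro 5: S0 reads c2=1 → after 1×micro: -34; S1 reads c1=2 → after 1×micro: 2; S2 reads c1=2 → after 1×micro: 1 ⇒ (c0=-34, c1=2, c2=1)
macro 6: S0 reads c2=1 → after 1×micro: -66; S1 reads c1=2 → after 1×micro: 2; S2 reads c1=2 → after 1×micro: 1 ⇒ (c0=-66, c1=2, c2=1)
macro 7: S0 reads c2=1 → after 1×micro: -130; S1 reads c1=2 → after 1×micro: 2; S2 reads c1=2 → after 1×micro: 1 ⇒ (c0=-130, c1=2, c2=1)
macro 8: S0 reads c2=1 → after 1×micro: -258; S1 reads c1=2 → after 1×micro: 2; S2 reads c1=2 → after 1×micro: 1 ⇒ (c0=-258, c1=2, c2=1)
macro 9: S0 reads c2=1 → after 1×micro: -514; S1 reads c1=2 → after 1×micro: 2; S2 reads c1=2 → after 1×micro: 1 ⇒ (c0=-514, c1=2, c2=1)
macro 10: S0 reads c2=1 → after 1×micro: -1026; S1 reads c1=2 → after 1×micro: 2; S2 reads c1=2 → after 1×micro: 1 ⇒ (c0=-1026, c1=2, c2=1)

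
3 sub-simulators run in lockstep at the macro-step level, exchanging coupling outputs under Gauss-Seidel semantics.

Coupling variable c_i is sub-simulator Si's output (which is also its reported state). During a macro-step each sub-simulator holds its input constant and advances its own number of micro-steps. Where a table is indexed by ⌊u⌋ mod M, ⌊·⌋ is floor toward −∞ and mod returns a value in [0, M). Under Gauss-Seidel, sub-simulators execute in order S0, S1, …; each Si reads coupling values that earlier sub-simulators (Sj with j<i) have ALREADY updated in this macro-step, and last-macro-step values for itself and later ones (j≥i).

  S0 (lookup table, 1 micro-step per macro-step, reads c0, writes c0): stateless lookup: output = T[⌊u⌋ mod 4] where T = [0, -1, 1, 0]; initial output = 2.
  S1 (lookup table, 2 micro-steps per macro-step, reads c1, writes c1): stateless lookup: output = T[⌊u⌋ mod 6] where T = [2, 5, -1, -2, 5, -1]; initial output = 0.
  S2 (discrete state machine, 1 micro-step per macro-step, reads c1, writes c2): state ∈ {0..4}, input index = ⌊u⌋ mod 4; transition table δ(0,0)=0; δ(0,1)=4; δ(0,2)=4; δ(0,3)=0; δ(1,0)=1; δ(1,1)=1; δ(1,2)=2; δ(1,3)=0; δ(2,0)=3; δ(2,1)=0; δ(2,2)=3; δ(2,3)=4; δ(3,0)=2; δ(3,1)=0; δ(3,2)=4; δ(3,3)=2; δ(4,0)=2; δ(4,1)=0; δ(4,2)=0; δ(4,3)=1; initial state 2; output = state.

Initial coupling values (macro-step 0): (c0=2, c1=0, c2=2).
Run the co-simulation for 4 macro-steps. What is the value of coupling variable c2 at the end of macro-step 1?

macro 1: S0 reads c0=2 → after 1×micro: 1; S1 reads c1=0 → after 2×micro: 2; S2 reads c1=2 → after 1×micro: 3 ⇒ (c0=1, c1=2, c2=3)
macro 2: S0 reads c0=1 → after 1×micro: -1; S1 reads c1=2 → after 2×micro: -1; S2 reads c1=-1 → after 1×micro: 2 ⇒ (c0=-1, c1=-1, c2=2)
macro 3: S0 reads c0=-1 → after 1×micro: 0; S1 reads c1=-1 → after 2×micro: -1; S2 reads c1=-1 → after 1×micro: 4 ⇒ (c0=0, c1=-1, c2=4)
macro 4: S0 reads c0=0 → after 1×micro: 0; S1 reads c1=-1 → after 2×micro: -1; S2 reads c1=-1 → after 1×micro: 1 ⇒ (c0=0, c1=-1, c2=1)

c2 at macro-step 1 = 3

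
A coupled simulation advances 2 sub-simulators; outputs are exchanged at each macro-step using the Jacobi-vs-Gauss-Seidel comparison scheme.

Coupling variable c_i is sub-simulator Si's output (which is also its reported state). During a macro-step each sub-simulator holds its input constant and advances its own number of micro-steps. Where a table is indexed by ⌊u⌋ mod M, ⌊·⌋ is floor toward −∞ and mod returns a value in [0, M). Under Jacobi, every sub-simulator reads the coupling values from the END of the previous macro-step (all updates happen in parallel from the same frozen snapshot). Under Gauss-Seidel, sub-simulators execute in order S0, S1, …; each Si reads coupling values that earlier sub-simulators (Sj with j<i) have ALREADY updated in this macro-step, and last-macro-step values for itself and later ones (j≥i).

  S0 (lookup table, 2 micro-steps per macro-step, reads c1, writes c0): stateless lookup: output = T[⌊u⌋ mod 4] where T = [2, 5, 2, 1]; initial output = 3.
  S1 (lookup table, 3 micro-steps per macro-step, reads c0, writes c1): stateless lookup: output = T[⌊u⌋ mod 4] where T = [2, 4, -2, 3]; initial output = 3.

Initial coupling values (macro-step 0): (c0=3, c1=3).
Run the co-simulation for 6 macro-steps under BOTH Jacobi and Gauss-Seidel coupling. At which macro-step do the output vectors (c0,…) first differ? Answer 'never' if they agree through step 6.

[Jacobi] macro 1: S0 reads c1=3 → after 2×micro: 1; S1 reads c0=3 → after 3×micro: 3 ⇒ (c0=1, c1=3)
[Jacobi] macro 2: S0 reads c1=3 → after 2×micro: 1; S1 reads c0=1 → after 3×micro: 4 ⇒ (c0=1, c1=4)
[Jacobi] macro 3: S0 reads c1=4 → after 2×micro: 2; S1 reads c0=1 → after 3×micro: 4 ⇒ (c0=2, c1=4)
[Jacobi] macro 4: S0 reads c1=4 → after 2×micro: 2; S1 reads c0=2 → after 3×micro: -2 ⇒ (c0=2, c1=-2)
[Jacobi] macro 5: S0 reads c1=-2 → after 2×micro: 2; S1 reads c0=2 → after 3×micro: -2 ⇒ (c0=2, c1=-2)
[Jacobi] macro 6: S0 reads c1=-2 → after 2×micro: 2; S1 reads c0=2 → after 3×micro: -2 ⇒ (c0=2, c1=-2)
[Gauss-Seidel] macro 1: S0 reads c1=3 → after 2×micro: 1; S1 reads c0=1 → after 3×micro: 4 ⇒ (c0=1, c1=4)
[Gauss-Seidel] macro 2: S0 reads c1=4 → after 2×micro: 2; S1 reads c0=2 → after 3×micro: -2 ⇒ (c0=2, c1=-2)
[Gauss-Seidel] macro 3: S0 reads c1=-2 → after 2×micro: 2; S1 reads c0=2 → after 3×micro: -2 ⇒ (c0=2, c1=-2)
[Gauss-Seidel] macro 4: S0 reads c1=-2 → after 2×micro: 2; S1 reads c0=2 → after 3×micro: -2 ⇒ (c0=2, c1=-2)
[Gauss-Seidel] macro 5: S0 reads c1=-2 → after 2×micro: 2; S1 reads c0=2 → after 3×micro: -2 ⇒ (c0=2, c1=-2)
[Gauss-Seidel] macro 6: S0 reads c1=-2 → after 2×micro: 2; S1 reads c0=2 → after 3×micro: -2 ⇒ (c0=2, c1=-2)

first divergence at macro-step: 1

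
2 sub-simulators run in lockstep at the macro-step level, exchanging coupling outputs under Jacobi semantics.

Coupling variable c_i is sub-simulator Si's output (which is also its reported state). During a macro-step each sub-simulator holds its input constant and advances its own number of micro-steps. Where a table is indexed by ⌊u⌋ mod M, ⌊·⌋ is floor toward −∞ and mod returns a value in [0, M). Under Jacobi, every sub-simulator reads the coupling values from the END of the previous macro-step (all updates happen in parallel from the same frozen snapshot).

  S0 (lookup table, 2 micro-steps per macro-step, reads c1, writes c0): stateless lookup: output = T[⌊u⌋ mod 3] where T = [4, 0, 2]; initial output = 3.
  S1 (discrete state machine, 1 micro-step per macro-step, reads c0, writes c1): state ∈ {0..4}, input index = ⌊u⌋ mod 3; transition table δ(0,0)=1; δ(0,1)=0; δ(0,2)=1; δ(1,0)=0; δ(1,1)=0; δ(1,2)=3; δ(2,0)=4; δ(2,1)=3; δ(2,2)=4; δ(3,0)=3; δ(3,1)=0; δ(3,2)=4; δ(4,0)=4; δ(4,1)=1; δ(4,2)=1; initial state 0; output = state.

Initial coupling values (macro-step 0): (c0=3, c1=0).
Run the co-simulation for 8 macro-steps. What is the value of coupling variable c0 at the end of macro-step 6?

c0 at macro-step 6 = 0

macro 1: S0 reads c1=0 → after 2×micro: 4; S1 reads c0=3 → after 1×micro: 1 ⇒ (c0=4, c1=1)
macro 2: S0 reads c1=1 → after 2×micro: 0; S1 reads c0=4 → after 1×micro: 0 ⇒ (c0=0, c1=0)
macro 3: S0 reads c1=0 → after 2×micro: 4; S1 reads c0=0 → after 1×micro: 1 ⇒ (c0=4, c1=1)
macro 4: S0 reads c1=1 → after 2×micro: 0; S1 reads c0=4 → after 1×micro: 0 ⇒ (c0=0, c1=0)
macro 5: S0 reads c1=0 → after 2×micro: 4; S1 reads c0=0 → after 1×micro: 1 ⇒ (c0=4, c1=1)
macro 6: S0 reads c1=1 → after 2×micro: 0; S1 reads c0=4 → after 1×micro: 0 ⇒ (c0=0, c1=0)
macro 7: S0 reads c1=0 → after 2×micro: 4; S1 reads c0=0 → after 1×micro: 1 ⇒ (c0=4, c1=1)
macro 8: S0 reads c1=1 → after 2×micro: 0; S1 reads c0=4 → after 1×micro: 0 ⇒ (c0=0, c1=0)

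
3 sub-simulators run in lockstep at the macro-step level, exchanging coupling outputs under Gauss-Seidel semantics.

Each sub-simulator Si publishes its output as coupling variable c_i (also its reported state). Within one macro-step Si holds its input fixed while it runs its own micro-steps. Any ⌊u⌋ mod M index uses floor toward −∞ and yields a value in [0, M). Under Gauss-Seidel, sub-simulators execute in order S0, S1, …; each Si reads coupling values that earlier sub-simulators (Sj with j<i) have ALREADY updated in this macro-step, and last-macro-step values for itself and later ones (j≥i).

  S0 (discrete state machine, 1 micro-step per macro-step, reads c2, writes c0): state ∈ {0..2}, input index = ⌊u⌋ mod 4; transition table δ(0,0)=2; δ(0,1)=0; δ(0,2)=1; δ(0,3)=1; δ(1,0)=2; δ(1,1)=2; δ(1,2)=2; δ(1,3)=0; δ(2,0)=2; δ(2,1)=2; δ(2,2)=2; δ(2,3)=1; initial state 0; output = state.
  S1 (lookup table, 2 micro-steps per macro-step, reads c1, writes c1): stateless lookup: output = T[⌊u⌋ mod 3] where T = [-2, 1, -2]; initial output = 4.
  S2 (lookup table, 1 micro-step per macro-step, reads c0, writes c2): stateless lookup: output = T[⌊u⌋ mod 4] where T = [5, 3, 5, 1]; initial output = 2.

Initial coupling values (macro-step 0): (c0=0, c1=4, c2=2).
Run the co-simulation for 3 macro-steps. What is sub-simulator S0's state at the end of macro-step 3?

S0 state at macro-step 3 = 0

macro 1: S0 reads c2=2 → after 1×micro: 1; S1 reads c1=4 → after 2×micro: 1; S2 reads c0=1 → after 1×micro: 3 ⇒ (c0=1, c1=1, c2=3)
macro 2: S0 reads c2=3 → after 1×micro: 0; S1 reads c1=1 → after 2×micro: 1; S2 reads c0=0 → after 1×micro: 5 ⇒ (c0=0, c1=1, c2=5)
macro 3: S0 reads c2=5 → after 1×micro: 0; S1 reads c1=1 → after 2×micro: 1; S2 reads c0=0 → after 1×micro: 5 ⇒ (c0=0, c1=1, c2=5)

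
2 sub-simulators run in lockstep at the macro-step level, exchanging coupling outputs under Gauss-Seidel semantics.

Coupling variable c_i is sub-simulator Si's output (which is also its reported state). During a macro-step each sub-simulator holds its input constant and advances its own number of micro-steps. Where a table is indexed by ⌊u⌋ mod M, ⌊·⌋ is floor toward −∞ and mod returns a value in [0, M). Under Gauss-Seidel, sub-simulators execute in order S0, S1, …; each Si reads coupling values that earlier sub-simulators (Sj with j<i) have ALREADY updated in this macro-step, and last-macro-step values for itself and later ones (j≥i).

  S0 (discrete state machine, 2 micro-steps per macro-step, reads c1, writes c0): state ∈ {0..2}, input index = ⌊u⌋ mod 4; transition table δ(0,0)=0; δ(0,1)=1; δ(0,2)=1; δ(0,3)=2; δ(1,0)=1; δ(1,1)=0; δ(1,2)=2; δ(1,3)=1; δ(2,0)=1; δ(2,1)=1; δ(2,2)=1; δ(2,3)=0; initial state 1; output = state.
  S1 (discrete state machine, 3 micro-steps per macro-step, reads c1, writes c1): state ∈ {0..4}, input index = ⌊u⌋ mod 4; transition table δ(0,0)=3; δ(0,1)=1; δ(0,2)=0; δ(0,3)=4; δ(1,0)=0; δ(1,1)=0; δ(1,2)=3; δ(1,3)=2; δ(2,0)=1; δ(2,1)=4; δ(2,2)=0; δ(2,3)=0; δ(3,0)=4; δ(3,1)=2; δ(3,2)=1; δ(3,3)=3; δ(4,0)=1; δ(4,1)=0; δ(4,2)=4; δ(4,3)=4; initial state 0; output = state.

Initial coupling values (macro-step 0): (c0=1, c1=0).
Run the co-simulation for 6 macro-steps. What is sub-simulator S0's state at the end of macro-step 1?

macro 1: S0 reads c1=0 → after 2×micro: 1; S1 reads c1=0 → after 3×micro: 1 ⇒ (c0=1, c1=1)
macro 2: S0 reads c1=1 → after 2×micro: 1; S1 reads c1=1 → after 3×micro: 0 ⇒ (c0=1, c1=0)
macro 3: S0 reads c1=0 → after 2×micro: 1; S1 reads c1=0 → after 3×micro: 1 ⇒ (c0=1, c1=1)
macro 4: S0 reads c1=1 → after 2×micro: 1; S1 reads c1=1 → after 3×micro: 0 ⇒ (c0=1, c1=0)
macro 5: S0 reads c1=0 → after 2×micro: 1; S1 reads c1=0 → after 3×micro: 1 ⇒ (c0=1, c1=1)
macro 6: S0 reads c1=1 → after 2×micro: 1; S1 reads c1=1 → after 3×micro: 0 ⇒ (c0=1, c1=0)

S0 state at macro-step 1 = 1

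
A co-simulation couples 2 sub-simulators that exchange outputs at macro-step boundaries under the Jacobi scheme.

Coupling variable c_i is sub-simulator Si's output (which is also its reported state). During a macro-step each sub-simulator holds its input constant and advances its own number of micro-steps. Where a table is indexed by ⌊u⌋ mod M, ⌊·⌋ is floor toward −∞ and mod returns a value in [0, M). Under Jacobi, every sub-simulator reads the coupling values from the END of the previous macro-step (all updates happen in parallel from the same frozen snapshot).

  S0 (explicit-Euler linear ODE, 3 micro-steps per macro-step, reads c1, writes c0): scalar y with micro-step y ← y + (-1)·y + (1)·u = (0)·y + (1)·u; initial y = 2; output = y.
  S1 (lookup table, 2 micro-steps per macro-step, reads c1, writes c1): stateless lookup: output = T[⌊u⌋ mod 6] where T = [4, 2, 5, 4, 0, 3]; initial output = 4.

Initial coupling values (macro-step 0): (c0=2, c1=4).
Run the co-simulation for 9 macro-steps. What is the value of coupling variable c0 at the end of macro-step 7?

c0 at macro-step 7 = 4

macro 1: S0 reads c1=4 → after 3×micro: 4; S1 reads c1=4 → after 2×micro: 0 ⇒ (c0=4, c1=0)
macro 2: S0 reads c1=0 → after 3×micro: 0; S1 reads c1=0 → after 2×micro: 4 ⇒ (c0=0, c1=4)
macro 3: S0 reads c1=4 → after 3×micro: 4; S1 reads c1=4 → after 2×micro: 0 ⇒ (c0=4, c1=0)
macro 4: S0 reads c1=0 → after 3×micro: 0; S1 reads c1=0 → after 2×micro: 4 ⇒ (c0=0, c1=4)
macro 5: S0 reads c1=4 → after 3×micro: 4; S1 reads c1=4 → after 2×micro: 0 ⇒ (c0=4, c1=0)
macro 6: S0 reads c1=0 → after 3×micro: 0; S1 reads c1=0 → after 2×micro: 4 ⇒ (c0=0, c1=4)
macro 7: S0 reads c1=4 → after 3×micro: 4; S1 reads c1=4 → after 2×micro: 0 ⇒ (c0=4, c1=0)
macro 8: S0 reads c1=0 → after 3×micro: 0; S1 reads c1=0 → after 2×micro: 4 ⇒ (c0=0, c1=4)
macro 9: S0 reads c1=4 → after 3×micro: 4; S1 reads c1=4 → after 2×micro: 0 ⇒ (c0=4, c1=0)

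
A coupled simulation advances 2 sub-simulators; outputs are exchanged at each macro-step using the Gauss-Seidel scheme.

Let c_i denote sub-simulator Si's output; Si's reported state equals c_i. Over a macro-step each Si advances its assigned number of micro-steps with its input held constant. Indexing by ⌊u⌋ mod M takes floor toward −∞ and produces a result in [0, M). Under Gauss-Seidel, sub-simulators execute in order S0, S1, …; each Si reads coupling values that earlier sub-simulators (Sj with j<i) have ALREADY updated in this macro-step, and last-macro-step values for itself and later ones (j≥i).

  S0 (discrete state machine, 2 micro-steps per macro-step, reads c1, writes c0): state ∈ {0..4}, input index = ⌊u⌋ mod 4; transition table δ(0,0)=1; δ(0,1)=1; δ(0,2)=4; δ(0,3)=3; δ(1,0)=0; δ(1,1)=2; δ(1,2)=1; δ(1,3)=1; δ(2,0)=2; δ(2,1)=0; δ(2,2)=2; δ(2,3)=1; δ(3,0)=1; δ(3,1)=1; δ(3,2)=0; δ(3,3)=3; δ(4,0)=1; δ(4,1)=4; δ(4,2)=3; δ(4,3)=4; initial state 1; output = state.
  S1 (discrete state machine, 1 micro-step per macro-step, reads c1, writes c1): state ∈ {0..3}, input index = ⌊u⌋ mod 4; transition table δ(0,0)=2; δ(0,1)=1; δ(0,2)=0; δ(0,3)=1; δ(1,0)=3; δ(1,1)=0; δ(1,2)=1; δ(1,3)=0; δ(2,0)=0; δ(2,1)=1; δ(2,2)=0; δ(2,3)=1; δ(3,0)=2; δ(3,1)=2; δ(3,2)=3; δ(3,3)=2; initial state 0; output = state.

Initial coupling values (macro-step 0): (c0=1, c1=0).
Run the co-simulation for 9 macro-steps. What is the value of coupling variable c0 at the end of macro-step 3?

macro 1: S0 reads c1=0 → after 2×micro: 1; S1 reads c1=0 → after 1×micro: 2 ⇒ (c0=1, c1=2)
macro 2: S0 reads c1=2 → after 2×micro: 1; S1 reads c1=2 → after 1×micro: 0 ⇒ (c0=1, c1=0)
macro 3: S0 reads c1=0 → after 2×micro: 1; S1 reads c1=0 → after 1×micro: 2 ⇒ (c0=1, c1=2)
macro 4: S0 reads c1=2 → after 2×micro: 1; S1 reads c1=2 → after 1×micro: 0 ⇒ (c0=1, c1=0)
macro 5: S0 reads c1=0 → after 2×micro: 1; S1 reads c1=0 → after 1×micro: 2 ⇒ (c0=1, c1=2)
macro 6: S0 reads c1=2 → after 2×micro: 1; S1 reads c1=2 → after 1×micro: 0 ⇒ (c0=1, c1=0)
macro 7: S0 reads c1=0 → after 2×micro: 1; S1 reads c1=0 → after 1×micro: 2 ⇒ (c0=1, c1=2)
macro 8: S0 reads c1=2 → after 2×micro: 1; S1 reads c1=2 → after 1×micro: 0 ⇒ (c0=1, c1=0)
macro 9: S0 reads c1=0 → after 2×micro: 1; S1 reads c1=0 → after 1×micro: 2 ⇒ (c0=1, c1=2)

c0 at macro-step 3 = 1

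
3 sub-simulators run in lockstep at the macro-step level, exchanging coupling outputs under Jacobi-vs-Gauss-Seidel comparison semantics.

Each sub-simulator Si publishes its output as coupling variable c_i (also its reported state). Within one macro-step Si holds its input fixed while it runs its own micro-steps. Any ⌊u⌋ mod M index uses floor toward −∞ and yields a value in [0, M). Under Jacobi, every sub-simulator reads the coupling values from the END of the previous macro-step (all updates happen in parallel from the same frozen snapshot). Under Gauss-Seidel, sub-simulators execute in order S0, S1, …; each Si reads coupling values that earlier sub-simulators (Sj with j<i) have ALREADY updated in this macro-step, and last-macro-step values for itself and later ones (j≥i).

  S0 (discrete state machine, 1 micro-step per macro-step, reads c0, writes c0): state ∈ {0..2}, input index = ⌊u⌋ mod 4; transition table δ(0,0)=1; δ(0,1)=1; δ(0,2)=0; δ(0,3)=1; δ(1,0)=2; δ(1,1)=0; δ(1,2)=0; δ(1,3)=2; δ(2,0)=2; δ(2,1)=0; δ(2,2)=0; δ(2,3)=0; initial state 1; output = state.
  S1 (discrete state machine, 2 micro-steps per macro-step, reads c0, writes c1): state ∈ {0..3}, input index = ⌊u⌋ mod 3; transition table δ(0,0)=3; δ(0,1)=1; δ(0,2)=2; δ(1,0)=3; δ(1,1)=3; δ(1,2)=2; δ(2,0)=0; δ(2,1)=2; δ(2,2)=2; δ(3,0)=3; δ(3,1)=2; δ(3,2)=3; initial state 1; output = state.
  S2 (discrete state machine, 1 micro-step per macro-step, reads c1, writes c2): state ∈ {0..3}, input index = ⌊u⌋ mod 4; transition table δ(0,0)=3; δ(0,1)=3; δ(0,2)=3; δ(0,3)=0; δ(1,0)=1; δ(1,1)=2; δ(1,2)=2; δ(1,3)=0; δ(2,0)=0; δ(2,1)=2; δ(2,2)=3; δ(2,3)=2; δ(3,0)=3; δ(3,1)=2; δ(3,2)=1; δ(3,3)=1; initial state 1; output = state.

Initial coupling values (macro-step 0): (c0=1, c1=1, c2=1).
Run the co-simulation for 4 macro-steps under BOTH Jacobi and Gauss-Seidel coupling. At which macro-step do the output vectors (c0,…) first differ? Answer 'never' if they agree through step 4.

first divergence at macro-step: 1

[Jacobi] macro 1: S0 reads c0=1 → after 1×micro: 0; S1 reads c0=1 → after 2×micro: 2; S2 reads c1=1 → after 1×micro: 2 ⇒ (c0=0, c1=2, c2=2)
[Jacobi] macro 2: S0 reads c0=0 → after 1×micro: 1; S1 reads c0=0 → after 2×micro: 3; S2 reads c1=2 → after 1×micro: 3 ⇒ (c0=1, c1=3, c2=3)
[Jacobi] macro 3: S0 reads c0=1 → after 1×micro: 0; S1 reads c0=1 → after 2×micro: 2; S2 reads c1=3 → after 1×micro: 1 ⇒ (c0=0, c1=2, c2=1)
[Jacobi] macro 4: S0 reads c0=0 → after 1×micro: 1; S1 reads c0=0 → after 2×micro: 3; S2 reads c1=2 → after 1×micro: 2 ⇒ (c0=1, c1=3, c2=2)
[Gauss-Seidel] macro 1: S0 reads c0=1 → after 1×micro: 0; S1 reads c0=0 → after 2×micro: 3; S2 reads c1=3 → after 1×micro: 0 ⇒ (c0=0, c1=3, c2=0)
[Gauss-Seidel] macro 2: S0 reads c0=0 → after 1×micro: 1; S1 reads c0=1 → after 2×micro: 2; S2 reads c1=2 → after 1×micro: 3 ⇒ (c0=1, c1=2, c2=3)
[Gauss-Seidel] macro 3: S0 reads c0=1 → after 1×micro: 0; S1 reads c0=0 → after 2×micro: 3; S2 reads c1=3 → after 1×micro: 1 ⇒ (c0=0, c1=3, c2=1)
[Gauss-Seidel] macro 4: S0 reads c0=0 → after 1×micro: 1; S1 reads c0=1 → after 2×micro: 2; S2 reads c1=2 → after 1×micro: 2 ⇒ (c0=1, c1=2, c2=2)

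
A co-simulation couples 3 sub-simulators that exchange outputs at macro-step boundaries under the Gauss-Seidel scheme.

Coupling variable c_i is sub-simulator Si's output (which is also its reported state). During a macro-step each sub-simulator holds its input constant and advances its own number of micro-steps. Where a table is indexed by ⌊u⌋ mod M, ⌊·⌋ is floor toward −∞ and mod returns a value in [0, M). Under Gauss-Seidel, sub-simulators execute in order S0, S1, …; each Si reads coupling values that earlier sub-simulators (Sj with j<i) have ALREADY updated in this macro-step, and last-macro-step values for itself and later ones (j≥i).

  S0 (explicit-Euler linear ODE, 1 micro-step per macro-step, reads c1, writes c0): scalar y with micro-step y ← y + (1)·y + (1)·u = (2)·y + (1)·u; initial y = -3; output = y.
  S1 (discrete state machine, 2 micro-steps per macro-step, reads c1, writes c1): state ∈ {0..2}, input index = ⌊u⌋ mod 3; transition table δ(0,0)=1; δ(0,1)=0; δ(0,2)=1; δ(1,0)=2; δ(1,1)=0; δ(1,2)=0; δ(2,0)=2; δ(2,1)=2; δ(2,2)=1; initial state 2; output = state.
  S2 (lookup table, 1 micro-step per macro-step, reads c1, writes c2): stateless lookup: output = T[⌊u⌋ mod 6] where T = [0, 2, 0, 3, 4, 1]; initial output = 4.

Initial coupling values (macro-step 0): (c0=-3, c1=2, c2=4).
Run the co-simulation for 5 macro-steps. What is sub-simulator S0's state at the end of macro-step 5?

S0 state at macro-step 5 = -54

macro 1: S0 reads c1=2 → after 1×micro: -4; S1 reads c1=2 → after 2×micro: 0; S2 reads c1=0 → after 1×micro: 0 ⇒ (c0=-4, c1=0, c2=0)
macro 2: S0 reads c1=0 → after 1×micro: -8; S1 reads c1=0 → after 2×micro: 2; S2 reads c1=2 → after 1×micro: 0 ⇒ (c0=-8, c1=2, c2=0)
macro 3: S0 reads c1=2 → after 1×micro: -14; S1 reads c1=2 → after 2×micro: 0; S2 reads c1=0 → after 1×micro: 0 ⇒ (c0=-14, c1=0, c2=0)
macro 4: S0 reads c1=0 → after 1×micro: -28; S1 reads c1=0 → after 2×micro: 2; S2 reads c1=2 → after 1×micro: 0 ⇒ (c0=-28, c1=2, c2=0)
macro 5: S0 reads c1=2 → after 1×micro: -54; S1 reads c1=2 → after 2×micro: 0; S2 reads c1=0 → after 1×micro: 0 ⇒ (c0=-54, c1=0, c2=0)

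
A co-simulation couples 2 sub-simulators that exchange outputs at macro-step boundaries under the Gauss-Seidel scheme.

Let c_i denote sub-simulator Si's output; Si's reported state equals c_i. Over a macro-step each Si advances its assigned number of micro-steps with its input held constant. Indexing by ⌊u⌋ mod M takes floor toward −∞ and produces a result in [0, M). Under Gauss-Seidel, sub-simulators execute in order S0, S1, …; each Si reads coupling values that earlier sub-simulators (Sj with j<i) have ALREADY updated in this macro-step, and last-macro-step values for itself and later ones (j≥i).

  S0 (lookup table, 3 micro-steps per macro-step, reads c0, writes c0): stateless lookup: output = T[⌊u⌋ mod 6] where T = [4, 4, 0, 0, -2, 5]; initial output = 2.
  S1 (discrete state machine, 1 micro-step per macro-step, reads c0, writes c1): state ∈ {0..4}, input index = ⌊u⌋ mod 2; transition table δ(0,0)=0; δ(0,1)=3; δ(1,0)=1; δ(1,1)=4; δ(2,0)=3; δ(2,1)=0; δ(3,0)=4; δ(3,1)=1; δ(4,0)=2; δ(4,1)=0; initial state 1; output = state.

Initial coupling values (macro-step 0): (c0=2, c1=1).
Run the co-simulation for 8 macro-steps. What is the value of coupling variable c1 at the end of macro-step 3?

c1 at macro-step 3 = 1

macro 1: S0 reads c0=2 → after 3×micro: 0; S1 reads c0=0 → after 1×micro: 1 ⇒ (c0=0, c1=1)
macro 2: S0 reads c0=0 → after 3×micro: 4; S1 reads c0=4 → after 1×micro: 1 ⇒ (c0=4, c1=1)
macro 3: S0 reads c0=4 → after 3×micro: -2; S1 reads c0=-2 → after 1×micro: 1 ⇒ (c0=-2, c1=1)
macro 4: S0 reads c0=-2 → after 3×micro: -2; S1 reads c0=-2 → after 1×micro: 1 ⇒ (c0=-2, c1=1)
macro 5: S0 reads c0=-2 → after 3×micro: -2; S1 reads c0=-2 → after 1×micro: 1 ⇒ (c0=-2, c1=1)
macro 6: S0 reads c0=-2 → after 3×micro: -2; S1 reads c0=-2 → after 1×micro: 1 ⇒ (c0=-2, c1=1)
macro 7: S0 reads c0=-2 → after 3×micro: -2; S1 reads c0=-2 → after 1×micro: 1 ⇒ (c0=-2, c1=1)
macro 8: S0 reads c0=-2 → after 3×micro: -2; S1 reads c0=-2 → after 1×micro: 1 ⇒ (c0=-2, c1=1)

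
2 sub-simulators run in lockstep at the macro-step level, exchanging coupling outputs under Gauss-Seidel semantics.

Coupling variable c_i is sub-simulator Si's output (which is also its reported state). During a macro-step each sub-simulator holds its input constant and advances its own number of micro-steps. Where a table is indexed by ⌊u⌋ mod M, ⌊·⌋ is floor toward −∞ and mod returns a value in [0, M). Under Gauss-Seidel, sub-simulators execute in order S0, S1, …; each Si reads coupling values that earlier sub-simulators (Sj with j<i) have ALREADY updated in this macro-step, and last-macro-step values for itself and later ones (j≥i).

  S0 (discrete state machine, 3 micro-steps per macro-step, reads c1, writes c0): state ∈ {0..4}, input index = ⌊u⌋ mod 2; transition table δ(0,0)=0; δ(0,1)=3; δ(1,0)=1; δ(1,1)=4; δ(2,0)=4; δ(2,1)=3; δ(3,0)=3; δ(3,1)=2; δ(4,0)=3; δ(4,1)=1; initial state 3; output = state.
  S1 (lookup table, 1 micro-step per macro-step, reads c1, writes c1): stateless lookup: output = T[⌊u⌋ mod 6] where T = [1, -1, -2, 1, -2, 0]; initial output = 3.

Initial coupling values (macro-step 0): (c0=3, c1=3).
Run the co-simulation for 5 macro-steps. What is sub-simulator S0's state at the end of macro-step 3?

S0 state at macro-step 3 = 2

macro 1: S0 reads c1=3 → after 3×micro: 2; S1 reads c1=3 → after 1×micro: 1 ⇒ (c0=2, c1=1)
macro 2: S0 reads c1=1 → after 3×micro: 3; S1 reads c1=1 → after 1×micro: -1 ⇒ (c0=3, c1=-1)
macro 3: S0 reads c1=-1 → after 3×micro: 2; S1 reads c1=-1 → after 1×micro: 0 ⇒ (c0=2, c1=0)
macro 4: S0 reads c1=0 → after 3×micro: 3; S1 reads c1=0 → after 1×micro: 1 ⇒ (c0=3, c1=1)
macro 5: S0 reads c1=1 → after 3×micro: 2; S1 reads c1=1 → after 1×micro: -1 ⇒ (c0=2, c1=-1)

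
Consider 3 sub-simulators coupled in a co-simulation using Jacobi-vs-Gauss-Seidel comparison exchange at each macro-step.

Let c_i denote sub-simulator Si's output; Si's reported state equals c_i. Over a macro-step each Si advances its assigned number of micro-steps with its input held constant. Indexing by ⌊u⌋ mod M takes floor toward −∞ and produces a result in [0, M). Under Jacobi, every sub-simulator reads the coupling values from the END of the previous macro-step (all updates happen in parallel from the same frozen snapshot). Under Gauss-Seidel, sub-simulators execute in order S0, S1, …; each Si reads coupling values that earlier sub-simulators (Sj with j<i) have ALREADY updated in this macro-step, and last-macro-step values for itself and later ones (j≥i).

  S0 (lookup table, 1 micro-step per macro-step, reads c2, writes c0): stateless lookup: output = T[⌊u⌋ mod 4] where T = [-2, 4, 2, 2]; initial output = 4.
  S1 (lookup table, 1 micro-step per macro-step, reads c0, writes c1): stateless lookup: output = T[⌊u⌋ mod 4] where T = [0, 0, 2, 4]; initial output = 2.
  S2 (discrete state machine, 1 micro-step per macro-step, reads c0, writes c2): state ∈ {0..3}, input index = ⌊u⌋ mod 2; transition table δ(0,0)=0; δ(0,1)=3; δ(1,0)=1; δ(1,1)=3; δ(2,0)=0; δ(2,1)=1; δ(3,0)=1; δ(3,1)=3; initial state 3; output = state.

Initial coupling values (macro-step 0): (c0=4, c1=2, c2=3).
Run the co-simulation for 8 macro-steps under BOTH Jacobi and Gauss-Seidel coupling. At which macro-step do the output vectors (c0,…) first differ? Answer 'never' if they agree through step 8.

first divergence at macro-step: 1

[Jacobi] macro 1: S0 reads c2=3 → after 1×micro: 2; S1 reads c0=4 → after 1×micro: 0; S2 reads c0=4 → after 1×micro: 1 ⇒ (c0=2, c1=0, c2=1)
[Jacobi] macro 2: S0 reads c2=1 → after 1×micro: 4; S1 reads c0=2 → after 1×micro: 2; S2 reads c0=2 → after 1×micro: 1 ⇒ (c0=4, c1=2, c2=1)
[Jacobi] macro 3: S0 reads c2=1 → after 1×micro: 4; S1 reads c0=4 → after 1×micro: 0; S2 reads c0=4 → after 1×micro: 1 ⇒ (c0=4, c1=0, c2=1)
[Jacobi] macro 4: S0 reads c2=1 → after 1×micro: 4; S1 reads c0=4 → after 1×micro: 0; S2 reads c0=4 → after 1×micro: 1 ⇒ (c0=4, c1=0, c2=1)
[Jacobi] macro 5: S0 reads c2=1 → after 1×micro: 4; S1 reads c0=4 → after 1×micro: 0; S2 reads c0=4 → after 1×micro: 1 ⇒ (c0=4, c1=0, c2=1)
[Jacobi] macro 6: S0 reads c2=1 → after 1×micro: 4; S1 reads c0=4 → after 1×micro: 0; S2 reads c0=4 → after 1×micro: 1 ⇒ (c0=4, c1=0, c2=1)
[Jacobi] macro 7: S0 reads c2=1 → after 1×micro: 4; S1 reads c0=4 → after 1×micro: 0; S2 reads c0=4 → after 1×micro: 1 ⇒ (c0=4, c1=0, c2=1)
[Jacobi] macro 8: S0 reads c2=1 → after 1×micro: 4; S1 reads c0=4 → after 1×micro: 0; S2 reads c0=4 → after 1×micro: 1 ⇒ (c0=4, c1=0, c2=1)
[Gauss-Seidel] macro 1: S0 reads c2=3 → after 1×micro: 2; S1 reads c0=2 → after 1×micro: 2; S2 reads c0=2 → after 1×micro: 1 ⇒ (c0=2, c1=2, c2=1)
[Gauss-Seidel] macro 2: S0 reads c2=1 → after 1×micro: 4; S1 reads c0=4 → after 1×micro: 0; S2 reads c0=4 → after 1×micro: 1 ⇒ (c0=4, c1=0, c2=1)
[Gauss-Seidel] macro 3: S0 reads c2=1 → after 1×micro: 4; S1 reads c0=4 → after 1×micro: 0; S2 reads c0=4 → after 1×micro: 1 ⇒ (c0=4, c1=0, c2=1)
[Gauss-Seidel] macro 4: S0 reads c2=1 → after 1×micro: 4; S1 reads c0=4 → after 1×micro: 0; S2 reads c0=4 → after 1×micro: 1 ⇒ (c0=4, c1=0, c2=1)
[Gauss-Seidel] macro 5: S0 reads c2=1 → after 1×micro: 4; S1 reads c0=4 → after 1×micro: 0; S2 reads c0=4 → after 1×micro: 1 ⇒ (c0=4, c1=0, c2=1)
[Gauss-Seidel] macro 6: S0 reads c2=1 → after 1×micro: 4; S1 reads c0=4 → after 1×micro: 0; S2 reads c0=4 → after 1×micro: 1 ⇒ (c0=4, c1=0, c2=1)
[Gauss-Seidel] macro 7: S0 reads c2=1 → after 1×micro: 4; S1 reads c0=4 → after 1×micro: 0; S2 reads c0=4 → after 1×micro: 1 ⇒ (c0=4, c1=0, c2=1)
[Gauss-Seidel] macro 8: S0 reads c2=1 → after 1×micro: 4; S1 reads c0=4 → after 1×micro: 0; S2 reads c0=4 → after 1×micro: 1 ⇒ (c0=4, c1=0, c2=1)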